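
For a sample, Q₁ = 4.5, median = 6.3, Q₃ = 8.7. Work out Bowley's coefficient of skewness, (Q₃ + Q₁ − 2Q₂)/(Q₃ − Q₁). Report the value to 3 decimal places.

numerator: Q₃ + Q₁ − 2Q₂ = 8.7 + 4.5 − 2×6.3 = 0.6000
denominator: Q₃ − Q₁ = 8.7 − 4.5 = 4.2000
Bowley skewness = 0.6000 / 4.2000 ≈ 0.143

0.143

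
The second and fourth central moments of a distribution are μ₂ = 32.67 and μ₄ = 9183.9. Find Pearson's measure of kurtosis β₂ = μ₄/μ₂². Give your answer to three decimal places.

μ₂² = 32.67² = 1067.32890
μ₄/μ₂² = 9183.9 / 1067.32890 = 8.60456
β₂ ≈ 8.605

8.605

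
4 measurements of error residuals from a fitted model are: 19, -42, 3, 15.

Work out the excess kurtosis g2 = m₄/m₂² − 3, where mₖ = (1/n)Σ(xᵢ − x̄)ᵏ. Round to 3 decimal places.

-0.835

x̄ = -1.2500
Σ(xᵢ − x̄)² = 2352.7500 ⇒ m₂ = 588.18750
Σ(xᵢ − x̄)⁴ = 2995674.3281 ⇒ m₄ = 748918.58203
m₂² = 345964.53516
g2 = m₄/m₂² − 3 = 2.16473 − 3 ≈ -0.835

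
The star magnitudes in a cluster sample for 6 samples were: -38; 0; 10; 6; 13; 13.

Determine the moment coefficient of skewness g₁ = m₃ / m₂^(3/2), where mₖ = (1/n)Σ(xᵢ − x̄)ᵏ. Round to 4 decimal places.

-1.5515

x̄ = (-38 + 0 + 10 + 6 + 13 + 13) / 6 = 0.6667
deviations (xᵢ − x̄): -38.6667, -0.6667, 9.3333, 5.3333, 12.3333, 12.3333
Σ(xᵢ − x̄)² = 1915.3333 ⇒ m₂ = 1915.3333/6 = 319.22222
Σ(xᵢ − x̄)³ = -53094.4444 ⇒ m₃ = -53094.4444/6 = -8849.07407
m₂^(3/2) = 319.22222^(1.5) = 5703.47674
g₁ = m₃ / m₂^(3/2) = -8849.07407 / 5703.47674 ≈ -1.5515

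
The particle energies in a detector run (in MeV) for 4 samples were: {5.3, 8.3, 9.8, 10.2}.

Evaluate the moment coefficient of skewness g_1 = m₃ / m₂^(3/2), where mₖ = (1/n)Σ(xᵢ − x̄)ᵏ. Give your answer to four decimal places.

x̄ = (5.3 + 8.3 + 9.8 + 10.2) / 4 = 8.4000
deviations (xᵢ − x̄): -3.1000, -0.1000, 1.4000, 1.8000
Σ(xᵢ − x̄)² = 14.8200 ⇒ m₂ = 14.8200/4 = 3.70500
Σ(xᵢ − x̄)³ = -21.2160 ⇒ m₃ = -21.2160/4 = -5.30400
m₂^(3/2) = 3.70500^(1.5) = 7.13152
g_1 = m₃ / m₂^(3/2) = -5.30400 / 7.13152 ≈ -0.7437

-0.7437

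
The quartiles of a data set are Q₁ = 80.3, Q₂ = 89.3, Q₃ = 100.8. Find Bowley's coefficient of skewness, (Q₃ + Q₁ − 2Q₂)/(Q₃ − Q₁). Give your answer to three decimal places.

numerator: Q₃ + Q₁ − 2Q₂ = 100.8 + 80.3 − 2×89.3 = 2.5000
denominator: Q₃ − Q₁ = 100.8 − 80.3 = 20.5000
Bowley skewness = 2.5000 / 20.5000 ≈ 0.122

0.122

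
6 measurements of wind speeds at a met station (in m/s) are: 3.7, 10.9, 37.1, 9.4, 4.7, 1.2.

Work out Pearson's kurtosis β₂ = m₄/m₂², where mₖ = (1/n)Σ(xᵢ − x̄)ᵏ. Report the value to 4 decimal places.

3.6800

x̄ = 11.1667
Σ(xᵢ − x̄)² = 872.6333 ⇒ m₂ = 145.43889
Σ(xᵢ − x̄)⁴ = 467041.0537 ⇒ m₄ = 77840.17562
m₂² = 21152.47040
β₂ = m₄/m₂² = 77840.17562 / 21152.47040 ≈ 3.6800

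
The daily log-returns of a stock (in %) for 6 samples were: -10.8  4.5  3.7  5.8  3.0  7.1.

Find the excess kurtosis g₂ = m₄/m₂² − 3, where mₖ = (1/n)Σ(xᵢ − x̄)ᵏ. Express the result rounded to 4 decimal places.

x̄ = 2.2167
Σ(xᵢ − x̄)² = 214.1483 ⇒ m₂ = 35.69139
Σ(xᵢ − x̄)⁴ = 29473.6975 ⇒ m₄ = 4912.28292
m₂² = 1273.87524
g₂ = m₄/m₂² − 3 = 3.85617 − 3 ≈ 0.8562

0.8562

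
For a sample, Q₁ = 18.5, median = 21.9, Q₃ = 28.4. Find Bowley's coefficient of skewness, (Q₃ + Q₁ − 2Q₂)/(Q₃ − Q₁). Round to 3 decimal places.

0.313

numerator: Q₃ + Q₁ − 2Q₂ = 28.4 + 18.5 − 2×21.9 = 3.1000
denominator: Q₃ − Q₁ = 28.4 − 18.5 = 9.9000
Bowley skewness = 3.1000 / 9.9000 ≈ 0.313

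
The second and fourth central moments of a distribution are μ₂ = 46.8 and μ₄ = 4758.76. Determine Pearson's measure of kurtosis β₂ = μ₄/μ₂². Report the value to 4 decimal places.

2.1727

μ₂² = 46.8² = 2190.24000
μ₄/μ₂² = 4758.76 / 2190.24000 = 2.17271
β₂ ≈ 2.1727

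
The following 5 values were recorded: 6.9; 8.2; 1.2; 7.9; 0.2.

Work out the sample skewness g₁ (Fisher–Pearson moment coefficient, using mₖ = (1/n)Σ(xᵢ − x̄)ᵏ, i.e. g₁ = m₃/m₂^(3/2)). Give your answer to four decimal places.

x̄ = (6.9 + 8.2 + 1.2 + 7.9 + 0.2) / 5 = 4.8800
deviations (xᵢ − x̄): 2.0200, 3.3200, -3.6800, 3.0200, -4.6800
Σ(xᵢ − x̄)² = 59.6680 ⇒ m₂ = 59.6680/5 = 11.93360
Σ(xᵢ − x̄)³ = -79.9589 ⇒ m₃ = -79.9589/5 = -15.99178
m₂^(3/2) = 11.93360^(1.5) = 41.22467
g₁ = m₃ / m₂^(3/2) = -15.99178 / 41.22467 ≈ -0.3879

-0.3879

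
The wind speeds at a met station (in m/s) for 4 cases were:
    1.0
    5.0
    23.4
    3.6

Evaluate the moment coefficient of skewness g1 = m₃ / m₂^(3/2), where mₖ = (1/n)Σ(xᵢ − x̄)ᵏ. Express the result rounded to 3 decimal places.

1.063

x̄ = (1.0 + 5.0 + 23.4 + 3.6) / 4 = 8.2500
deviations (xᵢ − x̄): -7.2500, -3.2500, 15.1500, -4.6500
Σ(xᵢ − x̄)² = 314.2700 ⇒ m₂ = 314.2700/4 = 78.56750
Σ(xᵢ − x̄)³ = 2961.3150 ⇒ m₃ = 2961.3150/4 = 740.32875
m₂^(3/2) = 78.56750^(1.5) = 696.40904
g1 = m₃ / m₂^(3/2) = 740.32875 / 696.40904 ≈ 1.063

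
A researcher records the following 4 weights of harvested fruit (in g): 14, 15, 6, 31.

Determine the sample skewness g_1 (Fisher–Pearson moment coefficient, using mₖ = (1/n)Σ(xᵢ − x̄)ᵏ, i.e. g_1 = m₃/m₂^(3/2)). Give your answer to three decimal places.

x̄ = (14 + 15 + 6 + 31) / 4 = 16.5000
deviations (xᵢ − x̄): -2.5000, -1.5000, -10.5000, 14.5000
Σ(xᵢ − x̄)² = 329.0000 ⇒ m₂ = 329.0000/4 = 82.25000
Σ(xᵢ − x̄)³ = 1872.0000 ⇒ m₃ = 1872.0000/4 = 468.00000
m₂^(3/2) = 82.25000^(1.5) = 745.93994
g_1 = m₃ / m₂^(3/2) = 468.00000 / 745.93994 ≈ 0.627

0.627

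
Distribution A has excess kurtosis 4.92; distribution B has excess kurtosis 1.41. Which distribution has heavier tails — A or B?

A

Higher excess kurtosis ⇒ heavier tails relative to the normal distribution.
4.92 vs 1.41: the larger is 4.92, so A has heavier tails.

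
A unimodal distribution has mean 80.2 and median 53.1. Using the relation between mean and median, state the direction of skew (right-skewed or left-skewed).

mean − median = 80.2 − 53.1 = 27.1
mean > median ⇒ the longer tail is on the right ⇒ right-skewed (positively skewed).

right-skewed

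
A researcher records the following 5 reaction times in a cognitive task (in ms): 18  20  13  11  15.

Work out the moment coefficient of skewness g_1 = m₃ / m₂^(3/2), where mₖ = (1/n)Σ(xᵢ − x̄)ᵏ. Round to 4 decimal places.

0.0913

x̄ = (18 + 20 + 13 + 11 + 15) / 5 = 15.4000
deviations (xᵢ − x̄): 2.6000, 4.6000, -2.4000, -4.4000, -0.4000
Σ(xᵢ − x̄)² = 53.2000 ⇒ m₂ = 53.2000/5 = 10.64000
Σ(xᵢ − x̄)³ = 15.8400 ⇒ m₃ = 15.8400/5 = 3.16800
m₂^(3/2) = 10.64000^(1.5) = 34.70663
g_1 = m₃ / m₂^(3/2) = 3.16800 / 34.70663 ≈ 0.0913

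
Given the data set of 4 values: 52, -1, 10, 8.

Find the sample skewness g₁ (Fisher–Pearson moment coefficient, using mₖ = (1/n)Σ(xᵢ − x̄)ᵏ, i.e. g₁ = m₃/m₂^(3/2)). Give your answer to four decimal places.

x̄ = (52 - 1 + 10 + 8) / 4 = 17.2500
deviations (xᵢ − x̄): 34.7500, -18.2500, -7.2500, -9.2500
Σ(xᵢ − x̄)² = 1678.7500 ⇒ m₂ = 1678.7500/4 = 419.68750
Σ(xᵢ − x̄)³ = 34711.8750 ⇒ m₃ = 34711.8750/4 = 8677.96875
m₂^(3/2) = 419.68750^(1.5) = 8597.83391
g₁ = m₃ / m₂^(3/2) = 8677.96875 / 8597.83391 ≈ 1.0093

1.0093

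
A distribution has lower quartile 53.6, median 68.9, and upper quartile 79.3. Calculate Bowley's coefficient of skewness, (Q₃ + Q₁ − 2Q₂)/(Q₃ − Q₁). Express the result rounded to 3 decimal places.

numerator: Q₃ + Q₁ − 2Q₂ = 79.3 + 53.6 − 2×68.9 = -4.9000
denominator: Q₃ − Q₁ = 79.3 − 53.6 = 25.7000
Bowley skewness = -4.9000 / 25.7000 ≈ -0.191

-0.191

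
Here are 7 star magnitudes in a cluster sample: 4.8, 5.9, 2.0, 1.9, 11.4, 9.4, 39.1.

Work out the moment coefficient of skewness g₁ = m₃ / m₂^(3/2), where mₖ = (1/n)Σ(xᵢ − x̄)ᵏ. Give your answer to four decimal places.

1.7407

x̄ = (4.8 + 5.9 + 2.0 + 1.9 + 11.4 + 9.4 + 39.1) / 7 = 10.6429
deviations (xᵢ − x̄): -5.8429, -4.7429, -8.6429, -8.7429, 0.7571, -1.2429, 28.4571
Σ(xᵢ − x̄)² = 1019.6971 ⇒ m₂ = 1019.6971/7 = 145.67102
Σ(xᵢ − x̄)³ = 21423.3105 ⇒ m₃ = 21423.3105/7 = 3060.47293
m₂^(3/2) = 145.67102^(1.5) = 1758.16546
g₁ = m₃ / m₂^(3/2) = 3060.47293 / 1758.16546 ≈ 1.7407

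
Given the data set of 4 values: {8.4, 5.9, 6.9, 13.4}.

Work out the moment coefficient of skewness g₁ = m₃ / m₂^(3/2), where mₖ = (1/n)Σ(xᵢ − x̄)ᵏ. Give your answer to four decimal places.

0.8449

x̄ = (8.4 + 5.9 + 6.9 + 13.4) / 4 = 8.6500
deviations (xᵢ − x̄): -0.2500, -2.7500, -1.7500, 4.7500
Σ(xᵢ − x̄)² = 33.2500 ⇒ m₂ = 33.2500/4 = 8.31250
Σ(xᵢ − x̄)³ = 81.0000 ⇒ m₃ = 81.0000/4 = 20.25000
m₂^(3/2) = 8.31250^(1.5) = 23.96611
g₁ = m₃ / m₂^(3/2) = 20.25000 / 23.96611 ≈ 0.8449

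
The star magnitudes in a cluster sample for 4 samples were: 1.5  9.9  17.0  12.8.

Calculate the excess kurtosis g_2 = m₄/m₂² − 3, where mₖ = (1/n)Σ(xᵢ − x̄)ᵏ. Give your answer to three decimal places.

-1.057

x̄ = 10.3000
Σ(xᵢ − x̄)² = 128.7400 ⇒ m₂ = 32.18500
Σ(xᵢ − x̄)⁴ = 8051.1538 ⇒ m₄ = 2012.78845
m₂² = 1035.87423
g_2 = m₄/m₂² − 3 = 1.94308 − 3 ≈ -1.057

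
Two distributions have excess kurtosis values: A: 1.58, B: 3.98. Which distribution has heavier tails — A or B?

B

Higher excess kurtosis ⇒ heavier tails relative to the normal distribution.
1.58 vs 3.98: the larger is 3.98, so B has heavier tails.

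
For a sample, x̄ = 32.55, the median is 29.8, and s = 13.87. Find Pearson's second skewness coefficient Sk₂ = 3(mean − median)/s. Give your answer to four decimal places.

0.5948

Sk₂ = 3(32.55 − 29.8) / 13.87 = 3 × 2.7500 / 13.87
    = 8.2500 / 13.87 ≈ 0.5948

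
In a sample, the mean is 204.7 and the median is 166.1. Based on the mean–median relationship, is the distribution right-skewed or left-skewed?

right-skewed

mean − median = 204.7 − 166.1 = 38.6
mean > median ⇒ the longer tail is on the right ⇒ right-skewed (positively skewed).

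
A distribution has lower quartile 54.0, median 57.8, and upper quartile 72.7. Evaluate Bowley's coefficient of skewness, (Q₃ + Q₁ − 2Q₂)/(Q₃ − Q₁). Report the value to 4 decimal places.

0.5936

numerator: Q₃ + Q₁ − 2Q₂ = 72.7 + 54.0 − 2×57.8 = 11.1000
denominator: Q₃ − Q₁ = 72.7 − 54.0 = 18.7000
Bowley skewness = 11.1000 / 18.7000 ≈ 0.5936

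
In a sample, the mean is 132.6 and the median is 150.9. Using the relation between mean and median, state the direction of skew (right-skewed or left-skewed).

mean − median = 132.6 − 150.9 = -18.3
mean < median ⇒ the longer tail is on the left ⇒ left-skewed (negatively skewed).

left-skewed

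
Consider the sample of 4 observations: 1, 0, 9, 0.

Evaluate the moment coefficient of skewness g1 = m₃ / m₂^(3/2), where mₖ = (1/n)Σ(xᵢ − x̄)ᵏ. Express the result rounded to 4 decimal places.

x̄ = (1 + 0 + 9 + 0) / 4 = 2.5000
deviations (xᵢ − x̄): -1.5000, -2.5000, 6.5000, -2.5000
Σ(xᵢ − x̄)² = 57.0000 ⇒ m₂ = 57.0000/4 = 14.25000
Σ(xᵢ − x̄)³ = 240.0000 ⇒ m₃ = 240.0000/4 = 60.00000
m₂^(3/2) = 14.25000^(1.5) = 53.79257
g1 = m₃ / m₂^(3/2) = 60.00000 / 53.79257 ≈ 1.1154

1.1154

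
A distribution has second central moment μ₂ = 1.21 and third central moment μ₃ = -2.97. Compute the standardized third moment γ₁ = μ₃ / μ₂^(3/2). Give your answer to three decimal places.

σ = √μ₂ = √1.21 = 1.10000
σ³ = μ₂^(3/2) = 1.33100
γ₁ = μ₃/σ³ = -2.97 / 1.33100 ≈ -2.231

-2.231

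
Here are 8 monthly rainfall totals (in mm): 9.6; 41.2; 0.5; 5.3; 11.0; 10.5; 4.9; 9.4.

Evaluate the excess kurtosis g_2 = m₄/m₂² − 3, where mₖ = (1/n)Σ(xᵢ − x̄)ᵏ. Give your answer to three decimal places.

2.286

x̄ = 11.5500
Σ(xᵢ − x̄)² = 1094.3400 ⇒ m₂ = 136.79250
Σ(xᵢ − x̄)⁴ = 791284.0325 ⇒ m₄ = 98910.50406
m₂² = 18712.18806
g_2 = m₄/m₂² − 3 = 5.28589 − 3 ≈ 2.286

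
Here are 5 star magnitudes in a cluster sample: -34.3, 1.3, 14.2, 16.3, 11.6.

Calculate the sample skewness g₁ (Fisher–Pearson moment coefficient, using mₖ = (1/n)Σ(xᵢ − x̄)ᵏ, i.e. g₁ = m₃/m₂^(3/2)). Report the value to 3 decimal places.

x̄ = (-34.3 + 1.3 + 14.2 + 16.3 + 11.6) / 5 = 1.8200
deviations (xᵢ − x̄): -36.1200, -0.5200, 12.3800, 14.4800, 9.7800
Σ(xᵢ − x̄)² = 1763.5080 ⇒ m₂ = 1763.5080/5 = 352.70160
Σ(xᵢ − x̄)³ = -41255.3755 ⇒ m₃ = -41255.3755/5 = -8251.07510
m₂^(3/2) = 352.70160^(1.5) = 6623.86000
g₁ = m₃ / m₂^(3/2) = -8251.07510 / 6623.86000 ≈ -1.246

-1.246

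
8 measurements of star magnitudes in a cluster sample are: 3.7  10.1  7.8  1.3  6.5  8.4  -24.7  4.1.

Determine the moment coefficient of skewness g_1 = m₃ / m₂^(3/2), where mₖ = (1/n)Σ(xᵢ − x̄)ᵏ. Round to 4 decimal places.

-1.9835

x̄ = (3.7 + 10.1 + 7.8 + 1.3 + 6.5 + 8.4 - 24.7 + 4.1) / 8 = 2.1500
deviations (xᵢ − x̄): 1.5500, 7.9500, 5.6500, -0.8500, 4.3500, 6.2500, -26.8500, 1.9500
Σ(xᵢ − x̄)² = 880.9600 ⇒ m₂ = 880.9600/8 = 110.12000
Σ(xᵢ − x̄)³ = -18336.9690 ⇒ m₃ = -18336.9690/8 = -2292.12112
m₂^(3/2) = 110.12000^(1.5) = 1155.57810
g_1 = m₃ / m₂^(3/2) = -2292.12112 / 1155.57810 ≈ -1.9835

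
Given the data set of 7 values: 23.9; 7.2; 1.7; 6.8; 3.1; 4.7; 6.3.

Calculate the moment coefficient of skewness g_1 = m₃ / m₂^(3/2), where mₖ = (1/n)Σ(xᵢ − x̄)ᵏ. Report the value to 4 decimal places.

x̄ = (23.9 + 7.2 + 1.7 + 6.8 + 3.1 + 4.7 + 6.3) / 7 = 7.6714
deviations (xᵢ − x̄): 16.2286, -0.4714, -5.9714, -0.8714, -4.5714, -2.9714, -1.3714
Σ(xᵢ − x̄)² = 331.6143 ⇒ m₂ = 331.6143/7 = 47.37347
Σ(xᵢ − x̄)³ = 3936.0182 ⇒ m₃ = 3936.0182/7 = 562.28832
m₂^(3/2) = 47.37347^(1.5) = 326.06395
g_1 = m₃ / m₂^(3/2) = 562.28832 / 326.06395 ≈ 1.7245

1.7245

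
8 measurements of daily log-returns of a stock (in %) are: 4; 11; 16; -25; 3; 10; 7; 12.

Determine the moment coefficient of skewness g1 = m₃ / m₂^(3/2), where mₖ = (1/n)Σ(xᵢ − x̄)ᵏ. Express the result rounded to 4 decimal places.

x̄ = (4 + 11 + 16 - 25 + 3 + 10 + 7 + 12) / 8 = 4.7500
deviations (xᵢ − x̄): -0.7500, 6.2500, 11.2500, -29.7500, -1.7500, 5.2500, 2.2500, 7.2500
Σ(xᵢ − x̄)² = 1139.5000 ⇒ m₂ = 1139.5000/8 = 142.43750
Σ(xᵢ − x̄)³ = -24131.2500 ⇒ m₃ = -24131.2500/8 = -3016.40625
m₂^(3/2) = 142.43750^(1.5) = 1699.95143
g1 = m₃ / m₂^(3/2) = -3016.40625 / 1699.95143 ≈ -1.7744

-1.7744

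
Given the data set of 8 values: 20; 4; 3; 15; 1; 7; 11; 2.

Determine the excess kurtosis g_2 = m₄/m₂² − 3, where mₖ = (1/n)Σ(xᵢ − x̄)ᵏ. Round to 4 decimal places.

x̄ = 7.8750
Σ(xᵢ − x̄)² = 328.8750 ⇒ m₂ = 41.10938
Σ(xᵢ − x̄)⁴ = 28502.3379 ⇒ m₄ = 3562.79224
m₂² = 1689.98071
g_2 = m₄/m₂² − 3 = 2.10819 − 3 ≈ -0.8918

-0.8918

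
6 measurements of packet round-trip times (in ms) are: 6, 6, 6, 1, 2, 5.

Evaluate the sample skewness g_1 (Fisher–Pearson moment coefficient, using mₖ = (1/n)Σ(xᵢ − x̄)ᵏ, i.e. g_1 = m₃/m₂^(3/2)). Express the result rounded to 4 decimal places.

x̄ = (6 + 6 + 6 + 1 + 2 + 5) / 6 = 4.3333
deviations (xᵢ − x̄): 1.6667, 1.6667, 1.6667, -3.3333, -2.3333, 0.6667
Σ(xᵢ − x̄)² = 25.3333 ⇒ m₂ = 25.3333/6 = 4.22222
Σ(xᵢ − x̄)³ = -35.5556 ⇒ m₃ = -35.5556/6 = -5.92593
m₂^(3/2) = 4.22222^(1.5) = 8.67584
g_1 = m₃ / m₂^(3/2) = -5.92593 / 8.67584 ≈ -0.6830

-0.6830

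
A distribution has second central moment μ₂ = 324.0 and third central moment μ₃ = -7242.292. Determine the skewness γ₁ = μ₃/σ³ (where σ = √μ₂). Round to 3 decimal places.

-1.242

σ = √μ₂ = √324.0 = 18.00000
σ³ = μ₂^(3/2) = 5832.00000
γ₁ = μ₃/σ³ = -7242.292 / 5832.00000 ≈ -1.242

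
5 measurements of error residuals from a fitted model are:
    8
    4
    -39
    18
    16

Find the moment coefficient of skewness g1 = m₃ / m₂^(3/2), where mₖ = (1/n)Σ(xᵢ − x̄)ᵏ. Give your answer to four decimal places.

-1.2808

x̄ = (8 + 4 - 39 + 18 + 16) / 5 = 1.4000
deviations (xᵢ − x̄): 6.6000, 2.6000, -40.4000, 16.6000, 14.6000
Σ(xᵢ − x̄)² = 2171.2000 ⇒ m₂ = 2171.2000/5 = 434.24000
Σ(xᵢ − x̄)³ = -57947.7600 ⇒ m₃ = -57947.7600/5 = -11589.55200
m₂^(3/2) = 434.24000^(1.5) = 9048.87813
g1 = m₃ / m₂^(3/2) = -11589.55200 / 9048.87813 ≈ -1.2808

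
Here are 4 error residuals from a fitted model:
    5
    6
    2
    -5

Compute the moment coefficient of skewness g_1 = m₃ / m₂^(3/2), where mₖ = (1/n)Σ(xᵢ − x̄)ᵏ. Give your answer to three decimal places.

x̄ = (5 + 6 + 2 - 5) / 4 = 2.0000
deviations (xᵢ − x̄): 3.0000, 4.0000, 0.0000, -7.0000
Σ(xᵢ − x̄)² = 74.0000 ⇒ m₂ = 74.0000/4 = 18.50000
Σ(xᵢ − x̄)³ = -252.0000 ⇒ m₃ = -252.0000/4 = -63.00000
m₂^(3/2) = 18.50000^(1.5) = 79.57151
g_1 = m₃ / m₂^(3/2) = -63.00000 / 79.57151 ≈ -0.792

-0.792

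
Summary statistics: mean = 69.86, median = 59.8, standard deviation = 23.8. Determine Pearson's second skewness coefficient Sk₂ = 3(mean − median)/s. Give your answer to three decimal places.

Sk₂ = 3(69.86 − 59.8) / 23.8 = 3 × 10.0600 / 23.8
    = 30.1800 / 23.8 ≈ 1.268

1.268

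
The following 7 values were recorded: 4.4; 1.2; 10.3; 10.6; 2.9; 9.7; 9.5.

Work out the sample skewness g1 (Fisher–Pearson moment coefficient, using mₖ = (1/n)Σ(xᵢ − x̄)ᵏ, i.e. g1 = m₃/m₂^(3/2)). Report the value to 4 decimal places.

-0.4243

x̄ = (4.4 + 1.2 + 10.3 + 10.6 + 2.9 + 9.7 + 9.5) / 7 = 6.9429
deviations (xᵢ − x̄): -2.5429, -5.7429, 3.3571, 3.6571, -4.0429, 2.7571, 2.5571
Σ(xᵢ − x̄)² = 94.5771 ⇒ m₂ = 94.5771/7 = 13.51102
Σ(xᵢ − x̄)³ = -147.4935 ⇒ m₃ = -147.4935/7 = -21.07050
m₂^(3/2) = 13.51102^(1.5) = 49.66292
g1 = m₃ / m₂^(3/2) = -21.07050 / 49.66292 ≈ -0.4243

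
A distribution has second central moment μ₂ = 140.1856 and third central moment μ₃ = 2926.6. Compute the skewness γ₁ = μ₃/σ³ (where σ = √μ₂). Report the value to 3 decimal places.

σ = √μ₂ = √140.1856 = 11.84000
σ³ = μ₂^(3/2) = 1659.79750
γ₁ = μ₃/σ³ = 2926.6 / 1659.79750 ≈ 1.763

1.763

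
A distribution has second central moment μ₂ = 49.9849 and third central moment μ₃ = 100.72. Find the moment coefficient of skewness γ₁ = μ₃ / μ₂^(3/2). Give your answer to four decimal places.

0.2850

σ = √μ₂ = √49.9849 = 7.07000
σ³ = μ₂^(3/2) = 353.39324
γ₁ = μ₃/σ³ = 100.72 / 353.39324 ≈ 0.2850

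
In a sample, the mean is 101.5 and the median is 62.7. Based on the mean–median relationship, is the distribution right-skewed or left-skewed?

right-skewed

mean − median = 101.5 − 62.7 = 38.8
mean > median ⇒ the longer tail is on the right ⇒ right-skewed (positively skewed).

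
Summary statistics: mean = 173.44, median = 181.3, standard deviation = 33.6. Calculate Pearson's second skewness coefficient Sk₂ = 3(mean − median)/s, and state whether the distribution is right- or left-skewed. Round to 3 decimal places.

-0.702, left-skewed

Sk₂ = 3(173.44 − 181.3) / 33.6 = 3 × -7.8600 / 33.6
    = -23.5800 / 33.6 ≈ -0.702
Sk₂ < 0 ⇒ mean < median ⇒ left-skewed (negative skew).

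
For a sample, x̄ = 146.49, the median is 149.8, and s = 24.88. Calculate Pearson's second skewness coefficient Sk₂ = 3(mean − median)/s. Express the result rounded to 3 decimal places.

-0.399

Sk₂ = 3(146.49 − 149.8) / 24.88 = 3 × -3.3100 / 24.88
    = -9.9300 / 24.88 ≈ -0.399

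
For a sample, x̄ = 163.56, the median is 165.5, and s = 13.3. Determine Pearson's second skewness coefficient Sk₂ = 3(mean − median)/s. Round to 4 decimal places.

-0.4376

Sk₂ = 3(163.56 − 165.5) / 13.3 = 3 × -1.9400 / 13.3
    = -5.8200 / 13.3 ≈ -0.4376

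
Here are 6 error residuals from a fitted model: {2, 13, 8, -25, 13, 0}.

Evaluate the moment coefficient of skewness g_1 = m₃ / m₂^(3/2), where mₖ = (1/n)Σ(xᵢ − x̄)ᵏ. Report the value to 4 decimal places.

x̄ = (2 + 13 + 8 - 25 + 13 + 0) / 6 = 1.8333
deviations (xᵢ − x̄): 0.1667, 11.1667, 6.1667, -26.8333, 11.1667, -1.8333
Σ(xᵢ − x̄)² = 1010.8333 ⇒ m₂ = 1010.8333/6 = 168.47222
Σ(xᵢ − x̄)³ = -16307.5556 ⇒ m₃ = -16307.5556/6 = -2717.92593
m₂^(3/2) = 168.47222^(1.5) = 2186.71637
g_1 = m₃ / m₂^(3/2) = -2717.92593 / 2186.71637 ≈ -1.2429

-1.2429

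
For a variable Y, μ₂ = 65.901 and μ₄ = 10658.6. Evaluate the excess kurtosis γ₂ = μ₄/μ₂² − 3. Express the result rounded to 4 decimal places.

μ₂² = 65.901² = 4342.94180
μ₄/μ₂² = 10658.6 / 4342.94180 = 2.45424
γ₂ = 2.45424 − 3 ≈ -0.5458

-0.5458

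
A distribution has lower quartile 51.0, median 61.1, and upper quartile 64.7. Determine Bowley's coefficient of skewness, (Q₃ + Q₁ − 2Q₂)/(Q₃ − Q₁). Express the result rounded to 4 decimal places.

-0.4745

numerator: Q₃ + Q₁ − 2Q₂ = 64.7 + 51.0 − 2×61.1 = -6.5000
denominator: Q₃ − Q₁ = 64.7 − 51.0 = 13.7000
Bowley skewness = -6.5000 / 13.7000 ≈ -0.4745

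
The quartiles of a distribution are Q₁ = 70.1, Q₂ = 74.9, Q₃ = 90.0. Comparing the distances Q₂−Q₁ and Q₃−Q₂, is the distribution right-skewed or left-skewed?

Q₂ − Q₁ = 4.8;  Q₃ − Q₂ = 15.1
Q₃ − Q₂ > Q₂ − Q₁ ⇒ the upper half is more spread out ⇒ right-skewed.

right-skewed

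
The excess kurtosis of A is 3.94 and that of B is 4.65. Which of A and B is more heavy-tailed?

B

Higher excess kurtosis ⇒ heavier tails relative to the normal distribution.
3.94 vs 4.65: the larger is 4.65, so B has heavier tails.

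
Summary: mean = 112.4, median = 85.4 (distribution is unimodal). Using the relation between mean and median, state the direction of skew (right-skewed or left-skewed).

right-skewed

mean − median = 112.4 − 85.4 = 27.0
mean > median ⇒ the longer tail is on the right ⇒ right-skewed (positively skewed).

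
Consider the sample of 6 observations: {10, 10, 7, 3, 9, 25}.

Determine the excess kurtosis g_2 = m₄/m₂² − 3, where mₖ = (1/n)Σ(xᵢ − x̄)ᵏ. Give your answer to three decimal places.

0.476

x̄ = 10.6667
Σ(xᵢ − x̄)² = 281.3333 ⇒ m₂ = 46.88889
Σ(xᵢ − x̄)⁴ = 45851.1111 ⇒ m₄ = 7641.85185
m₂² = 2198.56790
g_2 = m₄/m₂² − 3 = 3.47583 − 3 ≈ 0.476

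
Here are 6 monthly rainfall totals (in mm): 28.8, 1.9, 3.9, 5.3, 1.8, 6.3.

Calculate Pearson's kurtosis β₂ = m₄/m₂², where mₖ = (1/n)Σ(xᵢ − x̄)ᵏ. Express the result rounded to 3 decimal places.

3.987

x̄ = 8.0000
Σ(xᵢ − x̄)² = 535.2800 ⇒ m₂ = 89.21333
Σ(xᵢ − x̄)⁴ = 190383.6596 ⇒ m₄ = 31730.60993
m₂² = 7959.01884
β₂ = m₄/m₂² = 31730.60993 / 7959.01884 ≈ 3.987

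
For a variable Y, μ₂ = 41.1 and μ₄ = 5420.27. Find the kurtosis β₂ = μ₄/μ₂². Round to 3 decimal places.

3.209

μ₂² = 41.1² = 1689.21000
μ₄/μ₂² = 5420.27 / 1689.21000 = 3.20876
β₂ ≈ 3.209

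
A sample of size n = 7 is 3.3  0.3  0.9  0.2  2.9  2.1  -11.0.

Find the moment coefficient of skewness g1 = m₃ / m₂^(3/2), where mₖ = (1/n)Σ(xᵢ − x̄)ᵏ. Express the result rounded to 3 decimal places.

-1.780

x̄ = (3.3 + 0.3 + 0.9 + 0.2 + 2.9 + 2.1 - 11.0) / 7 = -0.1857
deviations (xᵢ − x̄): 3.4857, 0.4857, 1.0857, 0.3857, 3.0857, 2.2857, -10.8143
Σ(xᵢ − x̄)² = 145.4086 ⇒ m₂ = 145.4086/7 = 20.77265
Σ(xᵢ − x̄)³ = -1179.5908 ⇒ m₃ = -1179.5908/7 = -168.51297
m₂^(3/2) = 20.77265^(1.5) = 94.67558
g1 = m₃ / m₂^(3/2) = -168.51297 / 94.67558 ≈ -1.780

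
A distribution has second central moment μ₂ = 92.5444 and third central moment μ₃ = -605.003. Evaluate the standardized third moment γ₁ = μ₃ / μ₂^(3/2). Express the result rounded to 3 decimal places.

-0.680

σ = √μ₂ = √92.5444 = 9.62000
σ³ = μ₂^(3/2) = 890.27713
γ₁ = μ₃/σ³ = -605.003 / 890.27713 ≈ -0.680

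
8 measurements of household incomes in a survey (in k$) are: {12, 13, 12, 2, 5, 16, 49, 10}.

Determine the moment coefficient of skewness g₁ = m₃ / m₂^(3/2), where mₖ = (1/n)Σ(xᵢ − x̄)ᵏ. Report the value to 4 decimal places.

1.8250

x̄ = (12 + 13 + 12 + 2 + 5 + 16 + 49 + 10) / 8 = 14.8750
deviations (xᵢ − x̄): -2.8750, -1.8750, -2.8750, -12.8750, -9.8750, 1.1250, 34.1250, -4.8750
Σ(xᵢ − x̄)² = 1472.8750 ⇒ m₂ = 1472.8750/8 = 184.10938
Σ(xᵢ − x̄)³ = 36473.3438 ⇒ m₃ = 36473.3438/8 = 4559.16797
m₂^(3/2) = 184.10938^(1.5) = 2498.12322
g₁ = m₃ / m₂^(3/2) = 4559.16797 / 2498.12322 ≈ 1.8250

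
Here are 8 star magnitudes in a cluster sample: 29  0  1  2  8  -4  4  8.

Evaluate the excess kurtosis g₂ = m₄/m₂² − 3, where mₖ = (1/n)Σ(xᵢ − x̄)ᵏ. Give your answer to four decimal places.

1.5323

x̄ = 6.0000
Σ(xᵢ − x̄)² = 718.0000 ⇒ m₂ = 89.75000
Σ(xᵢ − x̄)⁴ = 292066.0000 ⇒ m₄ = 36508.25000
m₂² = 8055.06250
g₂ = m₄/m₂² − 3 = 4.53234 − 3 ≈ 1.5323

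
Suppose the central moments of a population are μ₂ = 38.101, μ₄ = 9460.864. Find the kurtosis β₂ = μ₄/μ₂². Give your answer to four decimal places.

μ₂² = 38.101² = 1451.68620
μ₄/μ₂² = 9460.864 / 1451.68620 = 6.51716
β₂ ≈ 6.5172

6.5172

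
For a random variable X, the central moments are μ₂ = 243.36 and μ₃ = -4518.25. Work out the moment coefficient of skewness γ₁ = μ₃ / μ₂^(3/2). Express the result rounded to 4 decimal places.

-1.1901

σ = √μ₂ = √243.36 = 15.60000
σ³ = μ₂^(3/2) = 3796.41600
γ₁ = μ₃/σ³ = -4518.25 / 3796.41600 ≈ -1.1901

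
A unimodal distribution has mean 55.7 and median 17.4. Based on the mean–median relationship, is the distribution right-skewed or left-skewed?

right-skewed

mean − median = 55.7 − 17.4 = 38.3
mean > median ⇒ the longer tail is on the right ⇒ right-skewed (positively skewed).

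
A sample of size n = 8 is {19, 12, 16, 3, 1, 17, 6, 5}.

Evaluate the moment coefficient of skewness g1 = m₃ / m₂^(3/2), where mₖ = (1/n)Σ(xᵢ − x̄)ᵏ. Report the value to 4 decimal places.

x̄ = (19 + 12 + 16 + 3 + 1 + 17 + 6 + 5) / 8 = 9.8750
deviations (xᵢ − x̄): 9.1250, 2.1250, 6.1250, -6.8750, -8.8750, 7.1250, -3.8750, -4.8750
Σ(xᵢ − x̄)² = 340.8750 ⇒ m₂ = 340.8750/8 = 42.60938
Σ(xᵢ − x̄)³ = 162.8438 ⇒ m₃ = 162.8438/8 = 20.35547
m₂^(3/2) = 42.60938^(1.5) = 278.13635
g1 = m₃ / m₂^(3/2) = 20.35547 / 278.13635 ≈ 0.0732

0.0732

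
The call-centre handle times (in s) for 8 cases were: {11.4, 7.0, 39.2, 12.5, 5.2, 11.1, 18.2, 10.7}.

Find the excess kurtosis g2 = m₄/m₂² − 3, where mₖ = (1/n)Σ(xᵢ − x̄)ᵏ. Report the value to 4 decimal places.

1.7815

x̄ = 14.4125
Σ(xᵢ − x̄)² = 806.0688 ⇒ m₂ = 100.75859
Σ(xᵢ − x̄)⁴ = 388345.9232 ⇒ m₄ = 48543.24041
m₂² = 10152.29421
g2 = m₄/m₂² − 3 = 4.78150 − 3 ≈ 1.7815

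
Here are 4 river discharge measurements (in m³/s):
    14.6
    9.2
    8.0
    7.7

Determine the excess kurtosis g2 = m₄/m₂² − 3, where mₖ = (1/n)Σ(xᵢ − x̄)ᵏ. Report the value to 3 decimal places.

-0.784

x̄ = 9.8750
Σ(xᵢ − x̄)² = 31.0275 ⇒ m₂ = 7.75687
Σ(xᵢ − x̄)⁴ = 533.3796 ⇒ m₄ = 133.34489
m₂² = 60.16911
g2 = m₄/m₂² − 3 = 2.21617 − 3 ≈ -0.784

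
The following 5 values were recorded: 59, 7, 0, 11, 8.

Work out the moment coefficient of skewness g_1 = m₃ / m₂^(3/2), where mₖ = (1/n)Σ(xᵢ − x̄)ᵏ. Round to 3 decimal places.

1.390

x̄ = (59 + 7 + 0 + 11 + 8) / 5 = 17.0000
deviations (xᵢ − x̄): 42.0000, -10.0000, -17.0000, -6.0000, -9.0000
Σ(xᵢ − x̄)² = 2270.0000 ⇒ m₂ = 2270.0000/5 = 454.00000
Σ(xᵢ − x̄)³ = 67230.0000 ⇒ m₃ = 67230.0000/5 = 13446.00000
m₂^(3/2) = 454.00000^(1.5) = 9673.50319
g_1 = m₃ / m₂^(3/2) = 13446.00000 / 9673.50319 ≈ 1.390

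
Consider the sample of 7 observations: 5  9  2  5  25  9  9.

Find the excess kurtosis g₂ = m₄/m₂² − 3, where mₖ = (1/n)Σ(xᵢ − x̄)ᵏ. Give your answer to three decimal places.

1.097

x̄ = 9.1429
Σ(xᵢ − x̄)² = 336.8571 ⇒ m₂ = 48.12245
Σ(xᵢ − x̄)⁴ = 66418.8280 ⇒ m₄ = 9488.40400
m₂² = 2315.77010
g₂ = m₄/m₂² − 3 = 4.09730 − 3 ≈ 1.097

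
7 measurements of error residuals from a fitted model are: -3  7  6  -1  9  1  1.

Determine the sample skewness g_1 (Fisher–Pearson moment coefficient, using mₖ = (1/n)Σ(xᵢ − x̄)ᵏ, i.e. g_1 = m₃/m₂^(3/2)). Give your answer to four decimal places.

x̄ = (-3 + 7 + 6 - 1 + 9 + 1 + 1) / 7 = 2.8571
deviations (xᵢ − x̄): -5.8571, 4.1429, 3.1429, -3.8571, 6.1429, -1.8571, -1.8571
Σ(xᵢ − x̄)² = 120.8571 ⇒ m₂ = 120.8571/7 = 17.26531
Σ(xᵢ − x̄)³ = 62.8163 ⇒ m₃ = 62.8163/7 = 8.97376
m₂^(3/2) = 17.26531^(1.5) = 71.74001
g_1 = m₃ / m₂^(3/2) = 8.97376 / 71.74001 ≈ 0.1251

0.1251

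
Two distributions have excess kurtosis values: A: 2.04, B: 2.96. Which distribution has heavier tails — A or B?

B

Higher excess kurtosis ⇒ heavier tails relative to the normal distribution.
2.04 vs 2.96: the larger is 2.96, so B has heavier tails.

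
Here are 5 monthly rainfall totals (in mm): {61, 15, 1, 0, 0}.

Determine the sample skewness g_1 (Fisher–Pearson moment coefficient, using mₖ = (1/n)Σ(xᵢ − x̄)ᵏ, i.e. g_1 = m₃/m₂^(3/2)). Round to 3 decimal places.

1.303

x̄ = (61 + 15 + 1 + 0 + 0) / 5 = 15.4000
deviations (xᵢ − x̄): 45.6000, -0.4000, -14.4000, -15.4000, -15.4000
Σ(xᵢ − x̄)² = 2761.2000 ⇒ m₂ = 2761.2000/5 = 552.24000
Σ(xᵢ − x̄)³ = 84528.2400 ⇒ m₃ = 84528.2400/5 = 16905.64800
m₂^(3/2) = 552.24000^(1.5) = 12977.52250
g_1 = m₃ / m₂^(3/2) = 16905.64800 / 12977.52250 ≈ 1.303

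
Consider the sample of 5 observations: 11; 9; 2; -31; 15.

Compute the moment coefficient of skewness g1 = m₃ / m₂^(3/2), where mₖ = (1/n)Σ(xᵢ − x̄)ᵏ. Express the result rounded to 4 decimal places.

x̄ = (11 + 9 + 2 - 31 + 15) / 5 = 1.2000
deviations (xᵢ − x̄): 9.8000, 7.8000, 0.8000, -32.2000, 13.8000
Σ(xᵢ − x̄)² = 1384.8000 ⇒ m₂ = 1384.8000/5 = 276.96000
Σ(xᵢ − x̄)³ = -29341.9200 ⇒ m₃ = -29341.9200/5 = -5868.38400
m₂^(3/2) = 276.96000^(1.5) = 4609.20024
g1 = m₃ / m₂^(3/2) = -5868.38400 / 4609.20024 ≈ -1.2732

-1.2732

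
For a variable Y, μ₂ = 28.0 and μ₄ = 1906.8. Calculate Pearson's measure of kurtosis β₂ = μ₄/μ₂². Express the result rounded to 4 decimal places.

μ₂² = 28.0² = 784.00000
μ₄/μ₂² = 1906.8 / 784.00000 = 2.43214
β₂ ≈ 2.4321

2.4321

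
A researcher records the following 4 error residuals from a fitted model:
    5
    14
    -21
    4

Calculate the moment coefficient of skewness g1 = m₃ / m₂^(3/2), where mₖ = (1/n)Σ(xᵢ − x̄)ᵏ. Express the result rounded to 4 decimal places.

x̄ = (5 + 14 - 21 + 4) / 4 = 0.5000
deviations (xᵢ − x̄): 4.5000, 13.5000, -21.5000, 3.5000
Σ(xᵢ − x̄)² = 677.0000 ⇒ m₂ = 677.0000/4 = 169.25000
Σ(xᵢ − x̄)³ = -7344.0000 ⇒ m₃ = -7344.0000/4 = -1836.00000
m₂^(3/2) = 169.25000^(1.5) = 2201.87680
g1 = m₃ / m₂^(3/2) = -1836.00000 / 2201.87680 ≈ -0.8338

-0.8338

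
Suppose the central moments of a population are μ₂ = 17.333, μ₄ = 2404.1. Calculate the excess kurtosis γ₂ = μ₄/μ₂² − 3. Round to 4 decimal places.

μ₂² = 17.333² = 300.43289
μ₄/μ₂² = 2404.1 / 300.43289 = 8.00212
γ₂ = 8.00212 − 3 ≈ 5.0021

5.0021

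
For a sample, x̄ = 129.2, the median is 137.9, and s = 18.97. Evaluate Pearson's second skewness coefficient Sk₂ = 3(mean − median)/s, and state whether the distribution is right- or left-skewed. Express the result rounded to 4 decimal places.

-1.3759, left-skewed

Sk₂ = 3(129.2 − 137.9) / 18.97 = 3 × -8.7000 / 18.97
    = -26.1000 / 18.97 ≈ -1.3759
Sk₂ < 0 ⇒ mean < median ⇒ left-skewed (negative skew).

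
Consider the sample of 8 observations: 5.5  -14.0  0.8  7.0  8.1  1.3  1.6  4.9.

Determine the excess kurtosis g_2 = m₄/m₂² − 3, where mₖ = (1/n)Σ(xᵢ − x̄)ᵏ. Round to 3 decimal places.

1.566

x̄ = 1.9000
Σ(xᵢ − x̄)² = 340.8800 ⇒ m₂ = 42.61000
Σ(xᵢ − x̄)⁴ = 66317.6132 ⇒ m₄ = 8289.70165
m₂² = 1815.61210
g_2 = m₄/m₂² − 3 = 4.56579 − 3 ≈ 1.566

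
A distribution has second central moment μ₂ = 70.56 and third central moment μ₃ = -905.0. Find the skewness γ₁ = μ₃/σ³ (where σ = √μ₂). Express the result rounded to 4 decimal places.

-1.5269

σ = √μ₂ = √70.56 = 8.40000
σ³ = μ₂^(3/2) = 592.70400
γ₁ = μ₃/σ³ = -905.0 / 592.70400 ≈ -1.5269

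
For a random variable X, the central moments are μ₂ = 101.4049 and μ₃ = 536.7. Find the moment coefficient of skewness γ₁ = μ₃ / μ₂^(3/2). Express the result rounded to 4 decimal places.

0.5256

σ = √μ₂ = √101.4049 = 10.07000
σ³ = μ₂^(3/2) = 1021.14734
γ₁ = μ₃/σ³ = 536.7 / 1021.14734 ≈ 0.5256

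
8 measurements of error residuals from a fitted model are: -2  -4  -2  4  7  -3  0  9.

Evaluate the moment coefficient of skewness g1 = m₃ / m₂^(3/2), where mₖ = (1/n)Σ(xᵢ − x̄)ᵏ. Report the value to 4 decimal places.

x̄ = (-2 - 4 - 2 + 4 + 7 - 3 + 0 + 9) / 8 = 1.1250
deviations (xᵢ − x̄): -3.1250, -5.1250, -3.1250, 2.8750, 5.8750, -4.1250, -1.1250, 7.8750
Σ(xᵢ − x̄)² = 168.8750 ⇒ m₂ = 168.8750/8 = 21.10938
Σ(xᵢ − x̄)³ = 447.6563 ⇒ m₃ = 447.6563/8 = 55.95703
m₂^(3/2) = 21.10938^(1.5) = 96.98690
g1 = m₃ / m₂^(3/2) = 55.95703 / 96.98690 ≈ 0.5770

0.5770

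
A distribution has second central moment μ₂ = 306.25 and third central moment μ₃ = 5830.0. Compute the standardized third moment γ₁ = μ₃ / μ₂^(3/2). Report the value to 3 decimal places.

σ = √μ₂ = √306.25 = 17.50000
σ³ = μ₂^(3/2) = 5359.37500
γ₁ = μ₃/σ³ = 5830.0 / 5359.37500 ≈ 1.088

1.088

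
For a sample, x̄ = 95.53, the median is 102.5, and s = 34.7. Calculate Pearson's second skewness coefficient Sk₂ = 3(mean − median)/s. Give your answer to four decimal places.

-0.6026

Sk₂ = 3(95.53 − 102.5) / 34.7 = 3 × -6.9700 / 34.7
    = -20.9100 / 34.7 ≈ -0.6026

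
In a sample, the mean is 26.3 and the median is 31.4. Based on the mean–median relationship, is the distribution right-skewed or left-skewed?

mean − median = 26.3 − 31.4 = -5.1
mean < median ⇒ the longer tail is on the left ⇒ left-skewed (negatively skewed).

left-skewed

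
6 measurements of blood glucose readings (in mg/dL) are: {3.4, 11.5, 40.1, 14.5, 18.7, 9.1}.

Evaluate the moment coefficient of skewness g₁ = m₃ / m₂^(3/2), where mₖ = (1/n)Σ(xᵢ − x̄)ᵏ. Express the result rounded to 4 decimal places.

1.1611

x̄ = (3.4 + 11.5 + 40.1 + 14.5 + 18.7 + 9.1) / 6 = 16.2167
deviations (xᵢ − x̄): -12.8167, -4.7167, 23.8833, -1.7167, 2.4833, -7.1167
Σ(xᵢ − x̄)² = 816.6883 ⇒ m₂ = 816.6883/6 = 136.11472
Σ(xᵢ − x̄)³ = 11062.9106 ⇒ m₃ = 11062.9106/6 = 1843.81843
m₂^(3/2) = 136.11472^(1.5) = 1588.02616
g₁ = m₃ / m₂^(3/2) = 1843.81843 / 1588.02616 ≈ 1.1611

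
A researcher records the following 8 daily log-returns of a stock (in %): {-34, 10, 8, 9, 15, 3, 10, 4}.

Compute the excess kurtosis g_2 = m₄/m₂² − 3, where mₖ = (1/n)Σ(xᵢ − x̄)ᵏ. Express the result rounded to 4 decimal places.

x̄ = 3.1250
Σ(xᵢ − x̄)² = 1672.8750 ⇒ m₂ = 209.10938
Σ(xᵢ − x̄)⁴ = 1925726.3379 ⇒ m₄ = 240715.79224
m₂² = 43726.73071
g_2 = m₄/m₂² − 3 = 5.50500 − 3 ≈ 2.5050

2.5050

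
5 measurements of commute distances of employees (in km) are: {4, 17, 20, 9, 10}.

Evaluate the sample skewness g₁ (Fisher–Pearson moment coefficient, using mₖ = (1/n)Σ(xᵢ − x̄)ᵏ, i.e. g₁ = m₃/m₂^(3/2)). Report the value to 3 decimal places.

x̄ = (4 + 17 + 20 + 9 + 10) / 5 = 12.0000
deviations (xᵢ − x̄): -8.0000, 5.0000, 8.0000, -3.0000, -2.0000
Σ(xᵢ − x̄)² = 166.0000 ⇒ m₂ = 166.0000/5 = 33.20000
Σ(xᵢ − x̄)³ = 90.0000 ⇒ m₃ = 90.0000/5 = 18.00000
m₂^(3/2) = 33.20000^(1.5) = 191.29654
g₁ = m₃ / m₂^(3/2) = 18.00000 / 191.29654 ≈ 0.094

0.094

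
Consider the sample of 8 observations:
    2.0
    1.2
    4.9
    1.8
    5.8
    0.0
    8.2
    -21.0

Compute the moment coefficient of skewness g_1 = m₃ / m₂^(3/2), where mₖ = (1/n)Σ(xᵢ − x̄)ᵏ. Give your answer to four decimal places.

-1.8545

x̄ = (2.0 + 1.2 + 4.9 + 1.8 + 5.8 + 0.0 + 8.2 - 21.0) / 8 = 0.3625
deviations (xᵢ − x̄): 1.6375, 0.8375, 4.5375, 1.4375, 5.4375, -0.3625, 7.8375, -21.3625
Σ(xᵢ − x̄)² = 573.5188 ⇒ m₂ = 573.5188/8 = 71.68984
Σ(xᵢ − x̄)³ = -9005.3937 ⇒ m₃ = -9005.3937/8 = -1125.67421
m₂^(3/2) = 71.68984^(1.5) = 606.99687
g_1 = m₃ / m₂^(3/2) = -1125.67421 / 606.99687 ≈ -1.8545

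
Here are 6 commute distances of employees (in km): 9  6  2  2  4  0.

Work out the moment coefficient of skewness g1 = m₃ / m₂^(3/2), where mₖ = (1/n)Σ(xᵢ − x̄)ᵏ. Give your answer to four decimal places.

x̄ = (9 + 6 + 2 + 2 + 4 + 0) / 6 = 3.8333
deviations (xᵢ − x̄): 5.1667, 2.1667, -1.8333, -1.8333, 0.1667, -3.8333
Σ(xᵢ − x̄)² = 52.8333 ⇒ m₂ = 52.8333/6 = 8.80556
Σ(xᵢ − x̄)³ = 79.4444 ⇒ m₃ = 79.4444/6 = 13.24074
m₂^(3/2) = 8.80556^(1.5) = 26.12974
g1 = m₃ / m₂^(3/2) = 13.24074 / 26.12974 ≈ 0.5067

0.5067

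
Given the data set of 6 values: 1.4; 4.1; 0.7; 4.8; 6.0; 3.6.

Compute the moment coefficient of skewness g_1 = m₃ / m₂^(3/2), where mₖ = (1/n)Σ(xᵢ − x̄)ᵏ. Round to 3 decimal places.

-0.239

x̄ = (1.4 + 4.1 + 0.7 + 4.8 + 6.0 + 3.6) / 6 = 3.4333
deviations (xᵢ − x̄): -2.0333, 0.6667, -2.7333, 1.3667, 2.5667, 0.1667
Σ(xᵢ − x̄)² = 20.5333 ⇒ m₂ = 20.5333/6 = 3.42222
Σ(xᵢ − x̄)³ = -9.0656 ⇒ m₃ = -9.0656/6 = -1.51093
m₂^(3/2) = 3.42222^(1.5) = 6.33085
g_1 = m₃ / m₂^(3/2) = -1.51093 / 6.33085 ≈ -0.239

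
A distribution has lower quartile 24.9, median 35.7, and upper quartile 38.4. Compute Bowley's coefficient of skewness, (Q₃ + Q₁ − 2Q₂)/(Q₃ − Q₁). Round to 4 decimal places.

numerator: Q₃ + Q₁ − 2Q₂ = 38.4 + 24.9 − 2×35.7 = -8.1000
denominator: Q₃ − Q₁ = 38.4 − 24.9 = 13.5000
Bowley skewness = -8.1000 / 13.5000 ≈ -0.6000

-0.6000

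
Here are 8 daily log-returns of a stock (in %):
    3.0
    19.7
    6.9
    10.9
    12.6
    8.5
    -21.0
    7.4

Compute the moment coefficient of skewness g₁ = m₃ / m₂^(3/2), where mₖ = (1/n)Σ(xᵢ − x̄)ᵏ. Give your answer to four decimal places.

-1.4899

x̄ = (3.0 + 19.7 + 6.9 + 10.9 + 12.6 + 8.5 - 21.0 + 7.4) / 8 = 6.0000
deviations (xᵢ − x̄): -3.0000, 13.7000, 0.9000, 4.9000, 6.6000, 2.5000, -27.0000, 1.4000
Σ(xᵢ − x̄)² = 1002.2800 ⇒ m₂ = 1002.2800/8 = 125.28500
Σ(xᵢ − x̄)³ = -16714.4040 ⇒ m₃ = -16714.4040/8 = -2089.30050
m₂^(3/2) = 125.28500^(1.5) = 1402.32480
g₁ = m₃ / m₂^(3/2) = -2089.30050 / 1402.32480 ≈ -1.4899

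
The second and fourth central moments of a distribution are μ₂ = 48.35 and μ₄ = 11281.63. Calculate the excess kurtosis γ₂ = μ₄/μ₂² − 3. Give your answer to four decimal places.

1.8259

μ₂² = 48.35² = 2337.72250
μ₄/μ₂² = 11281.63 / 2337.72250 = 4.82591
γ₂ = 4.82591 − 3 ≈ 1.8259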